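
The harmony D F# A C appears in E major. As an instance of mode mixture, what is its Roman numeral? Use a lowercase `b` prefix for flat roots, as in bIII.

bVII7

The root D is the lowered 7th scale degree — diatonically E major has D# there. D–F#–A–C is a dominant-seventh chord — the form found in E minor, not the diatonic vii° (D#dim). Borrowed into E major it is written bVII7.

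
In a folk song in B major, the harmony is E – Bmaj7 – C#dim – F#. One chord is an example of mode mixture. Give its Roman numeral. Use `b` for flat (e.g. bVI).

The diatonic triads in B major are B, C#m, D#m, E, F#, G#m, A#dim. E, Bmaj7 and F# all belong to that set. C#dim (C#–E–G) is not: scale degree 2 in B major carries C#m (ii). In B minor the chord on that degree is C#dim, so here it functions as ii°, borrowed from the parallel minor.

ii°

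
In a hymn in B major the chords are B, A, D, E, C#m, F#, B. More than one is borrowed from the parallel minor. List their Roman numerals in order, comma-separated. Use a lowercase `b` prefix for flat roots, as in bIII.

bVII, bIII

B major has the diatonic set B, C#m, D#m, E, F#, G#m, A#dim. Of the given chords, B, E, C#m and F# are diatonic. But A (A–C#–E) is foreign: the diatonic vii° on degree 7 is A#dim, whereas A comes from B minor. It is labeled bVII. D (D–F#–A) is not: scale degree 3 in B major carries D#m (iii). In B minor the chord on that degree is D, so here it functions as bIII, borrowed from the parallel minor.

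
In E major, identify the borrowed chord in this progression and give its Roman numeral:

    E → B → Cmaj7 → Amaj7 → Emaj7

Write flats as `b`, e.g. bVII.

bVImaj7

The diatonic triads in E major are E, F#m, G#m, A, B, C#m, D#dim. E, B, Amaj7 and Emaj7 are all diatonic. Cmaj7 (C–E–G–B) doesn't fit — on degree 6 E major would have C#m (vi). Cmaj7 is the degree-6 chord of E minor, so it is the borrowed bVImaj7.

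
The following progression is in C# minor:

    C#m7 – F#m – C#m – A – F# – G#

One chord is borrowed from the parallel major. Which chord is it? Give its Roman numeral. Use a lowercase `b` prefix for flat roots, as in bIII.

IV

C# minor has the diatonic set C#m, D#dim, E, F#m, G#, A, B (with V from harmonic minor). C#m7, F#m, C#m, A and G# all belong to that set. F# (F#–A#–C#) doesn't fit — on degree 4 C# minor would have F#m (iv). F# is the degree-4 chord of C# major, so it is the borrowed IV.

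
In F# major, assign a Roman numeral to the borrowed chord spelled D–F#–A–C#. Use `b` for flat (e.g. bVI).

bVImaj7

In F# major scale degree 6 is D#; D is its lowered form, from F# minor. Diatonically F# major has D#m (vi) on that degree; D–F#–A–C# is instead the major-seventh chord native to F# minor, so it takes the label bVImaj7.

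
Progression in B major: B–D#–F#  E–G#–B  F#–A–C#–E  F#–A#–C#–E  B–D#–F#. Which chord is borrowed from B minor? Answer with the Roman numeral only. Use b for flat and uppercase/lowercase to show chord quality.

The diatonic triads in B major are B, C#m, D#m, E, F#, G#m, A#dim. B–D#–F# = B, E–G#–B = E and F#–A#–C#–E = F#7 are all diatonic. F#–A–C#–E doesn't fit — on degree 5 B major would have F# (V). F#m7 is the degree-5 chord of B minor, so it is the borrowed v7.

v7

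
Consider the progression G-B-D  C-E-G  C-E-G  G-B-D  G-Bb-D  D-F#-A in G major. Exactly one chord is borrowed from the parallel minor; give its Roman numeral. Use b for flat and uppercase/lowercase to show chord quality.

G major has the diatonic set G, Am, Bm, C, D, Em, F#dim. Of the given chords, G–B–D = G, C–E–G = C and D–F#–A = D are diatonic. G–Bb–D is not: scale degree 1 in G major carries G (I). In G minor the chord on that degree is Gm, so here it functions as i, borrowed from the parallel minor.

i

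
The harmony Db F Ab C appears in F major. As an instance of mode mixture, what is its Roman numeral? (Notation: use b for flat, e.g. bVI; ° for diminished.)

In F major scale degree 6 is D; Db is its lowered form, from F minor. The diatonic chord on degree 6 would be Dm (vi), but Db–F–Ab–C is the major-seventh chord from F minor. As a borrowed chord it is labeled bVImaj7.

bVImaj7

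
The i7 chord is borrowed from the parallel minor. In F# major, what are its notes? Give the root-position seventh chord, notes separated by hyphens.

F#-A-C#-E

The root, F#, is scale degree 1 — the same note in F# major and F# minor; only the chord quality changes. In F# minor the chord on F# is F#–A–C#–E.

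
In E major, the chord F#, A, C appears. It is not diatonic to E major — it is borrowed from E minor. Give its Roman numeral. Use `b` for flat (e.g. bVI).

ii°

The root F# is the diatonic 2nd degree of E major; the borrowing shows in the chord quality. F#–A–C is a diminished chord — the form found in E minor, not the diatonic ii (F#m). Borrowed into E major it is written ii°.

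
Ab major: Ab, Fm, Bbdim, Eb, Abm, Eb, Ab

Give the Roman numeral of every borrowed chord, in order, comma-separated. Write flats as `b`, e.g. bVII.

ii°, i

In Ab major the diatonic chords are Ab, Bbm, Cm, Db, Eb, Fm, Gdim. Of the given chords, Ab, Fm and Eb are diatonic. Bbdim (Bb–Db–Fb) doesn't fit — on degree 2 Ab major would have Bbm (ii). Bbdim is the degree-2 chord of Ab minor, so it is the borrowed ii°. But Abm (Ab–Cb–Eb) is foreign: the diatonic I on degree 1 is Ab, whereas Abm comes from Ab minor. It is labeled i.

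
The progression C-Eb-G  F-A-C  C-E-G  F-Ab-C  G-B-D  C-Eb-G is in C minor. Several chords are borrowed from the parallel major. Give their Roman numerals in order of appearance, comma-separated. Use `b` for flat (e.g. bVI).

IV, I

The diatonic triads in C minor (with V from harmonic minor) are Cm, Ddim, Eb, Fm, G, Ab, Bb. C–Eb–G = Cm, F–Ab–C = Fm and G–B–D = G all belong to that set. F–A–C is not: scale degree 4 in C minor carries Fm (iv). In C major the chord on that degree is F, so here it functions as IV, borrowed from the parallel major. C–E–G doesn't fit — on degree 1 C minor would have Cm (i). C is the degree-1 chord of C major, so it is the borrowed I.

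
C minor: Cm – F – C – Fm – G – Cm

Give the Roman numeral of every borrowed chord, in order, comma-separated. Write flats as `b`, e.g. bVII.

IV, I

C minor has the diatonic set Cm, Ddim, Eb, Fm, G, Ab, Bb (with V from harmonic minor). Of the given chords, Cm, Fm and G are diatonic. F (F–A–C) is not: scale degree 4 in C minor carries Fm (iv). In C major the chord on that degree is F, so here it functions as IV, borrowed from the parallel major. But C (C–E–G) is foreign: the diatonic i on degree 1 is Cm, whereas C comes from C major. It is labeled I.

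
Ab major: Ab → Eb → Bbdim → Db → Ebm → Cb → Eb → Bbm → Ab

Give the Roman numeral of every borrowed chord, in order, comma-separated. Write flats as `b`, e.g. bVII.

ii°, v, bIII

The diatonic triads in Ab major are Ab, Bbm, Cm, Db, Eb, Fm, Gdim. Ab, Eb, Db and Bbm all belong to that set. Bbdim (Bb–Db–Fb) doesn't fit — on degree 2 Ab major would have Bbm (ii). Bbdim is the degree-2 chord of Ab minor, so it is the borrowed ii°. Ebm (Eb–Gb–Bb) is not: scale degree 5 in Ab major carries Eb (V). In Ab minor the chord on that degree is Ebm, so here it functions as v, borrowed from the parallel minor. But Cb (Cb–Eb–Gb) is foreign: the diatonic iii on degree 3 is Cm, whereas Cb comes from Ab minor. It is labeled bIII.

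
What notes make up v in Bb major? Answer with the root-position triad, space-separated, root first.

F Ab C

v is built on scale degree 5, which is F in both Bb major and its parallel. Stacking thirds in Bb minor on F gives F–Ab–C.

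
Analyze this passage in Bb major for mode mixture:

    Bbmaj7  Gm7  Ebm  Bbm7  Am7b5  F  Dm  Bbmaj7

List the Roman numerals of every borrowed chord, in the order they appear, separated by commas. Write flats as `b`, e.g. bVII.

iv, i7

Bb major has the diatonic set Bb, Cm, Dm, Eb, F, Gm, Adim. Bbmaj7, Gm7, Am7b5, F and Dm all belong to that set. Ebm (Eb–Gb–Bb) is not: scale degree 4 in Bb major carries Eb (IV). In Bb minor the chord on that degree is Ebm, so here it functions as iv, borrowed from the parallel minor. Bbm7 (Bb–Db–F–Ab) doesn't fit — on degree 1 Bb major would have Bb (I). Bbm7 is the degree-1 chord of Bb minor, so it is the borrowed i7.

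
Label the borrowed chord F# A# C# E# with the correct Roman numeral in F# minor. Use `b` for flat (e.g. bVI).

F# is scale degree 1 in F# minor. The diatonic chord on degree 1 would be F#m (i), but F#–A#–C#–E# is the major-seventh chord from F# major. As a borrowed chord it is labeled Imaj7.

Imaj7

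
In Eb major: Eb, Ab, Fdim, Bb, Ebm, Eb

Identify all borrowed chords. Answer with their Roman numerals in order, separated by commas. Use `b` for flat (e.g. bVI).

The diatonic triads in Eb major are Eb, Fm, Gm, Ab, Bb, Cm, Ddim. Eb, Ab and Bb all belong to that set. But Fdim (F–Ab–Cb) is foreign: the diatonic ii on degree 2 is Fm, whereas Fdim comes from Eb minor. It is labeled ii°. Ebm (Eb–Gb–Bb) doesn't fit — on degree 1 Eb major would have Eb (I). Ebm is the degree-1 chord of Eb minor, so it is the borrowed i.

ii°, i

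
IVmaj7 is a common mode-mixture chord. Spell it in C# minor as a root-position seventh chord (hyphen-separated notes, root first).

The root, F#, is scale degree 4 — the same note in C# minor and C# major; only the chord quality changes. Stacking thirds in C# major on F# gives F#–A#–C#–E#.

F#-A#-C#-E#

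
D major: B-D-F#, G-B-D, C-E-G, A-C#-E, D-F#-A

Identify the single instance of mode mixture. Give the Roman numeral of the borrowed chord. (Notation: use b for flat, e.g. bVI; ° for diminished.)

In D major the diatonic chords are D, Em, F#m, G, A, Bm, C#dim. Of the given chords, B–D–F# = Bm, G–B–D = G, A–C#–E = A and D–F#–A = D are diatonic. C–E–G is not: scale degree 7 in D major carries C#dim (vii°). In D minor the chord on that degree is C, so here it functions as bVII, borrowed from the parallel minor.

bVII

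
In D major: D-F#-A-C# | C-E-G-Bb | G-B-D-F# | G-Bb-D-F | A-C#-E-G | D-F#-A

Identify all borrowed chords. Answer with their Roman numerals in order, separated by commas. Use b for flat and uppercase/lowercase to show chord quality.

bVII7, iv7

The diatonic triads in D major are D, Em, F#m, G, A, Bm, C#dim. D–F#–A–C# = Dmaj7, G–B–D–F# = Gmaj7, A–C#–E–G = A7 and D–F#–A = D all belong to that set. C–E–G–Bb doesn't fit — on degree 7 D major would have C#dim (vii°). C7 is the degree-7 chord of D minor, so it is the borrowed bVII7. But G–Bb–D–F is foreign: the diatonic IV on degree 4 is G, whereas Gm7 comes from D minor. It is labeled iv7.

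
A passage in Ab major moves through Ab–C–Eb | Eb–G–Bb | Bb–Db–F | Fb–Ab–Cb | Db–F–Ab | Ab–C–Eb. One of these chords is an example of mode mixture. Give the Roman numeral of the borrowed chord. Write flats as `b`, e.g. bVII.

bVI

The diatonic triads in Ab major are Ab, Bbm, Cm, Db, Eb, Fm, Gdim. Of the given chords, Ab–C–Eb = Ab, Eb–G–Bb = Eb, Bb–Db–F = Bbm and Db–F–Ab = Db are diatonic. But Fb–Ab–Cb is foreign: the diatonic vi on degree 6 is Fm, whereas Fb comes from Ab minor. It is labeled bVI.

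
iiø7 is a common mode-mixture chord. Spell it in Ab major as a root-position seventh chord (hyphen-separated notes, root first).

The root, Bb, is scale degree 2 — the same note in Ab major and Ab minor; only the chord quality changes. Building the half-diminished-seventh chord from the parallel minor on Bb: Bb–Db–Fb–Ab.

Bb-Db-Fb-Ab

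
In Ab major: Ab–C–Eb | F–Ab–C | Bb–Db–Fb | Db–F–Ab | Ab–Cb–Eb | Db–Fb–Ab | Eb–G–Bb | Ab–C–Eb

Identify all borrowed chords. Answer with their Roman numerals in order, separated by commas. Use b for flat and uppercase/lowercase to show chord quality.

ii°, i, iv

Ab major has the diatonic set Ab, Bbm, Cm, Db, Eb, Fm, Gdim. Ab–C–Eb = Ab, F–Ab–C = Fm, Db–F–Ab = Db and Eb–G–Bb = Eb all belong to that set. Bb–Db–Fb doesn't fit — on degree 2 Ab major would have Bbm (ii). Bbdim is the degree-2 chord of Ab minor, so it is the borrowed ii°. Ab–Cb–Eb is not: scale degree 1 in Ab major carries Ab (I). In Ab minor the chord on that degree is Abm, so here it functions as i, borrowed from the parallel minor. But Db–Fb–Ab is foreign: the diatonic IV on degree 4 is Db, whereas Dbm comes from Ab minor. It is labeled iv.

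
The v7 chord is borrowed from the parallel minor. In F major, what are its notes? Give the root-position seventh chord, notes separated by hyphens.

The root, C, is scale degree 5 — the same note in F major and F minor; only the chord quality changes. Building the minor-seventh chord from the parallel minor on C: C–Eb–G–Bb.

C-Eb-G-Bb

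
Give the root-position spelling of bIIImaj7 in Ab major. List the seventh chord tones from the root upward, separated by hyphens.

Cb-Eb-Gb-Bb

bIIImaj7 is built on the lowered scale degree 3. In Ab major degree 3 is C; lowered it becomes Cb. In Ab minor the chord on Cb is Cb–Eb–Gb–Bb.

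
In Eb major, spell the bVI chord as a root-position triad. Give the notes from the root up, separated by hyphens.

Cb-Eb-Gb

Scale degree 6 in Eb major is C. bVI uses the lowered form, Cb, taken from Eb minor. Stacking thirds in Eb minor on Cb gives Cb–Eb–Gb.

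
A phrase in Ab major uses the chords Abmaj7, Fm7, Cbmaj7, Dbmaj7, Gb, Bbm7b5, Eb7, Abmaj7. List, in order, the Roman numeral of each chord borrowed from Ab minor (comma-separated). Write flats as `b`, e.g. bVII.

The diatonic triads in Ab major are Ab, Bbm, Cm, Db, Eb, Fm, Gdim. Abmaj7, Fm7, Dbmaj7 and Eb7 all belong to that set. But Cbmaj7 (Cb–Eb–Gb–Bb) is foreign: the diatonic iii on degree 3 is Cm, whereas Cbmaj7 comes from Ab minor. It is labeled bIIImaj7. But Gb (Gb–Bb–Db) is foreign: the diatonic vii° on degree 7 is Gdim, whereas Gb comes from Ab minor. It is labeled bVII. Bbm7b5 (Bb–Db–Fb–Ab) doesn't fit — on degree 2 Ab major would have Bbm (ii). Bbm7b5 is the degree-2 chord of Ab minor, so it is the borrowed iiø7.

bIIImaj7, bVII, iiø7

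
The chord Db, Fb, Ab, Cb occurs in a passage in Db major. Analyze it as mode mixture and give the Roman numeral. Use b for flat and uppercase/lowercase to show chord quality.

Db is scale degree 1 in Db major. Diatonically Db major has Db (I) on that degree; Db–Fb–Ab–Cb is instead the minor-seventh chord native to Db minor, so it takes the label i7.

i7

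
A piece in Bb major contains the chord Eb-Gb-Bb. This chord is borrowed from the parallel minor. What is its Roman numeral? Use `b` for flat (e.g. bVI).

iv

Eb is scale degree 4 in Bb major. Diatonically Bb major has Eb (IV) on that degree; Eb–Gb–Bb is instead the minor chord native to Bb minor, so it takes the label iv.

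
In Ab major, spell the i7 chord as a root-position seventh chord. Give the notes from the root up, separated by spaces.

i7 is built on scale degree 1, which is Ab in both Ab major and its parallel. In Ab minor the chord on Ab is Ab–Cb–Eb–Gb.

Ab Cb Eb Gb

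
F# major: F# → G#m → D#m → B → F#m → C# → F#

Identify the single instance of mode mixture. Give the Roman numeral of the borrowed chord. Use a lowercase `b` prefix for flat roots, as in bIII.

i

In F# major the diatonic chords are F#, G#m, A#m, B, C#, D#m, E#dim. F#, G#m, D#m, B and C# all belong to that set. F#m (F#–A–C#) is not: scale degree 1 in F# major carries F# (I). In F# minor the chord on that degree is F#m, so here it functions as i, borrowed from the parallel minor.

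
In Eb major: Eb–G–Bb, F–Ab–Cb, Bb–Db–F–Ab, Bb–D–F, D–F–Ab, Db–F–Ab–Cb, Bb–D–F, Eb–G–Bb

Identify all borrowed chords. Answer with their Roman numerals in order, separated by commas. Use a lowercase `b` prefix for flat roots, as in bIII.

ii°, v7, bVII7

In Eb major the diatonic chords are Eb, Fm, Gm, Ab, Bb, Cm, Ddim. Eb–G–Bb = Eb, Bb–D–F = Bb and D–F–Ab = Ddim are all diatonic. But F–Ab–Cb is foreign: the diatonic ii on degree 2 is Fm, whereas Fdim comes from Eb minor. It is labeled ii°. Bb–Db–F–Ab doesn't fit — on degree 5 Eb major would have Bb (V). Bbm7 is the degree-5 chord of Eb minor, so it is the borrowed v7. Db–F–Ab–Cb is not: scale degree 7 in Eb major carries Ddim (vii°). In Eb minor the chord on that degree is Db7, so here it functions as bVII7, borrowed from the parallel minor.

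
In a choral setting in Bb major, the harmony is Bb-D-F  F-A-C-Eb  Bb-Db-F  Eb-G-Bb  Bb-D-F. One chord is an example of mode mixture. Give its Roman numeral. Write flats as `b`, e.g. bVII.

In Bb major the diatonic chords are Bb, Cm, Dm, Eb, F, Gm, Adim. Bb–D–F = Bb, F–A–C–Eb = F7 and Eb–G–Bb = Eb are all diatonic. Bb–Db–F doesn't fit — on degree 1 Bb major would have Bb (I). Bbm is the degree-1 chord of Bb minor, so it is the borrowed i.

i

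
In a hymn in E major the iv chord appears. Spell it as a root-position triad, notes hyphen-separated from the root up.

iv is built on scale degree 4, which is A in both E major and its parallel. Stacking thirds in E minor on A gives A–C–E.

A-C-E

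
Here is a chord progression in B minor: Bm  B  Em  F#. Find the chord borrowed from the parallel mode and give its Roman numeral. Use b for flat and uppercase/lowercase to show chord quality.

In B minor (with V from harmonic minor) the diatonic chords are Bm, C#dim, D, Em, F#, G, A. Bm, Em and F# are all diatonic. B (B–D#–F#) doesn't fit — on degree 1 B minor would have Bm (i). B is the degree-1 chord of B major, so it is the borrowed I.

I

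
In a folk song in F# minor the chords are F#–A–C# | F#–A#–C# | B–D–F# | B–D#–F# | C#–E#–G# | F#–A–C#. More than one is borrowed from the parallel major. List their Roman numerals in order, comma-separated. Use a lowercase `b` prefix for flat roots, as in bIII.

In F# minor (with V from harmonic minor) the diatonic chords are F#m, G#dim, A, Bm, C#, D, E. F#–A–C# = F#m, B–D–F# = Bm and C#–E#–G# = C# are all diatonic. F#–A#–C# doesn't fit — on degree 1 F# minor would have F#m (i). F# is the degree-1 chord of F# major, so it is the borrowed I. But B–D#–F# is foreign: the diatonic iv on degree 4 is Bm, whereas B comes from F# major. It is labeled IV.

I, IV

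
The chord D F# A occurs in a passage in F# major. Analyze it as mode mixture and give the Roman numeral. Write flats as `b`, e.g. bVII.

bVI

The root D is the lowered 6th scale degree — diatonically F# major has D# there. The diatonic chord on degree 6 would be D#m (vi), but D–F#–A is the major chord from F# minor. As a borrowed chord it is labeled bVI.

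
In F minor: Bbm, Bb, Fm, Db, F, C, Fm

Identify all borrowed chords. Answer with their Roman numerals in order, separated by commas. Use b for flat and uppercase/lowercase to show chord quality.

F minor has the diatonic set Fm, Gdim, Ab, Bbm, C, Db, Eb (with V from harmonic minor). Of the given chords, Bbm, Fm, Db and C are diatonic. But Bb (Bb–D–F) is foreign: the diatonic iv on degree 4 is Bbm, whereas Bb comes from F major. It is labeled IV. But F (F–A–C) is foreign: the diatonic i on degree 1 is Fm, whereas F comes from F major. It is labeled I.

IV, I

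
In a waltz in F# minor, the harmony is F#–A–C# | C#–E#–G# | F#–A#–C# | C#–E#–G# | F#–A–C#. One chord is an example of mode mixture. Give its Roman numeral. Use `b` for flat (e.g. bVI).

The diatonic triads in F# minor (with V from harmonic minor) are F#m, G#dim, A, Bm, C#, D, E. F#–A–C# = F#m and C#–E#–G# = C# both belong to that set. But F#–A#–C# is foreign: the diatonic i on degree 1 is F#m, whereas F# comes from F# major. It is labeled I.

I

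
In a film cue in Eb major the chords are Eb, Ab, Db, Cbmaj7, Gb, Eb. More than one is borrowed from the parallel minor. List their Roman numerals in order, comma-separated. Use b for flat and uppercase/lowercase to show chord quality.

bVII, bVImaj7, bIII

In Eb major the diatonic chords are Eb, Fm, Gm, Ab, Bb, Cm, Ddim. Eb and Ab are both diatonic. But Db (Db–F–Ab) is foreign: the diatonic vii° on degree 7 is Ddim, whereas Db comes from Eb minor. It is labeled bVII. Cbmaj7 (Cb–Eb–Gb–Bb) doesn't fit — on degree 6 Eb major would have Cm (vi). Cbmaj7 is the degree-6 chord of Eb minor, so it is the borrowed bVImaj7. But Gb (Gb–Bb–Db) is foreign: the diatonic iii on degree 3 is Gm, whereas Gb comes from Eb minor. It is labeled bIII.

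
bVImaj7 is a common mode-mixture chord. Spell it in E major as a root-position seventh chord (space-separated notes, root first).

C E G B

The root of bVImaj7 is the lowered 6th degree: C# becomes C. In E minor the chord on C is C–E–G–B.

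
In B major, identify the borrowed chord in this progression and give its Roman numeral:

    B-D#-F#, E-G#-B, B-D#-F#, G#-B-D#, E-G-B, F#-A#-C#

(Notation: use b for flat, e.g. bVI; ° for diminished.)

The diatonic triads in B major are B, C#m, D#m, E, F#, G#m, A#dim. B–D#–F# = B, E–G#–B = E, G#–B–D# = G#m and F#–A#–C# = F# are all diatonic. E–G–B is not: scale degree 4 in B major carries E (IV). In B minor the chord on that degree is Em, so here it functions as iv, borrowed from the parallel minor.

iv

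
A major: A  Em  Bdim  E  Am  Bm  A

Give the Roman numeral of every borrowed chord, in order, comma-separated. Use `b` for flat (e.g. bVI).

In A major the diatonic chords are A, Bm, C#m, D, E, F#m, G#dim. A, E and Bm are all diatonic. Em (E–G–B) doesn't fit — on degree 5 A major would have E (V). Em is the degree-5 chord of A minor, so it is the borrowed v. But Bdim (B–D–F) is foreign: the diatonic ii on degree 2 is Bm, whereas Bdim comes from A minor. It is labeled ii°. But Am (A–C–E) is foreign: the diatonic I on degree 1 is A, whereas Am comes from A minor. It is labeled i.

v, ii°, i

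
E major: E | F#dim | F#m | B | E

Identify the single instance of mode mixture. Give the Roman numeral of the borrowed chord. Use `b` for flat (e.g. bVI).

The diatonic triads in E major are E, F#m, G#m, A, B, C#m, D#dim. E, F#m and B are all diatonic. But F#dim (F#–A–C) is foreign: the diatonic ii on degree 2 is F#m, whereas F#dim comes from E minor. It is labeled ii°.

ii°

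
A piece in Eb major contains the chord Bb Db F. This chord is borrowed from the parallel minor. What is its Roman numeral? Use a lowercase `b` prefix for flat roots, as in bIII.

v

Bb is scale degree 5 in Eb major. Diatonically Eb major has Bb (V) on that degree; Bb–Db–F is instead the minor chord native to Eb minor, so it takes the label v.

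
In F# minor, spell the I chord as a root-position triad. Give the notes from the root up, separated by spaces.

F# A# C#

The root, F#, is scale degree 1 — the same note in F# minor and F# major; only the chord quality changes. Stacking thirds in F# major on F# gives F#–A#–C#.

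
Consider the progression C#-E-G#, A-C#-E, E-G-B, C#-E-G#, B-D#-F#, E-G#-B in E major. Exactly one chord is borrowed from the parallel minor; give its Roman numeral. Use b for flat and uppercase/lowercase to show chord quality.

The diatonic triads in E major are E, F#m, G#m, A, B, C#m, D#dim. C#–E–G# = C#m, A–C#–E = A, B–D#–F# = B and E–G#–B = E are all diatonic. But E–G–B is foreign: the diatonic I on degree 1 is E, whereas Em comes from E minor. It is labeled i.

i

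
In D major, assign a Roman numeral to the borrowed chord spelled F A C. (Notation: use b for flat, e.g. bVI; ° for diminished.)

F is the lowered form of scale degree 3 in D major (the diatonic degree 3 is F#). Diatonically D major has F#m (iii) on that degree; F–A–C is instead the major chord native to D minor, so it takes the label bIII.

bIII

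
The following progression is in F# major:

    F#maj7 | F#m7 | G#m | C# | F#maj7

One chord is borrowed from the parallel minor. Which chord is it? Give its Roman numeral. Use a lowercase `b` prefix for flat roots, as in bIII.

i7

In F# major the diatonic chords are F#, G#m, A#m, B, C#, D#m, E#dim. F#maj7, G#m and C# are all diatonic. F#m7 (F#–A–C#–E) is not: scale degree 1 in F# major carries F# (I). In F# minor the chord on that degree is F#m7, so here it functions as i7, borrowed from the parallel minor.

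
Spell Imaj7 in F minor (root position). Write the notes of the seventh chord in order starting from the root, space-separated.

F A C E

The root, F, is scale degree 1 — the same note in F minor and F major; only the chord quality changes. In F major the chord on F is F–A–C–E.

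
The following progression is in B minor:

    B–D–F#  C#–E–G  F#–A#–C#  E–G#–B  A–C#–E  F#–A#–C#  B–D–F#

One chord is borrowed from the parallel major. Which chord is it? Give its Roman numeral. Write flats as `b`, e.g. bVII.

In B minor (with V from harmonic minor) the diatonic chords are Bm, C#dim, D, Em, F#, G, A. B–D–F# = Bm, C#–E–G = C#dim, F#–A#–C# = F# and A–C#–E = A are all diatonic. E–G#–B doesn't fit — on degree 4 B minor would have Em (iv). E is the degree-4 chord of B major, so it is the borrowed IV.

IV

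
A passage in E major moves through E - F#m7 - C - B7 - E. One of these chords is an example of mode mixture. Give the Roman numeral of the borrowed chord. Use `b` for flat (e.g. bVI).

bVI

E major has the diatonic set E, F#m, G#m, A, B, C#m, D#dim. E, F#m7 and B7 all belong to that set. C (C–E–G) doesn't fit — on degree 6 E major would have C#m (vi). C is the degree-6 chord of E minor, so it is the borrowed bVI.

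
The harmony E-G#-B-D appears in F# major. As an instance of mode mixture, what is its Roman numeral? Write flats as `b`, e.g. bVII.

bVII7

E is the lowered form of scale degree 7 in F# major (the diatonic degree 7 is E#). The diatonic chord on degree 7 would be E#dim (vii°), but E–G#–B–D is the dominant-seventh chord from F# minor. As a borrowed chord it is labeled bVII7.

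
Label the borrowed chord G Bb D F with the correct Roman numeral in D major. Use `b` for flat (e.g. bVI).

The root G is the diatonic 4th degree of D major; the borrowing shows in the chord quality. The diatonic chord on degree 4 would be G (IV), but G–Bb–D–F is the minor-seventh chord from D minor. As a borrowed chord it is labeled iv7.

iv7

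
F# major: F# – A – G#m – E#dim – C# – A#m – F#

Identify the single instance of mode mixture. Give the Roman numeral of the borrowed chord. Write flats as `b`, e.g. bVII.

In F# major the diatonic chords are F#, G#m, A#m, B, C#, D#m, E#dim. Of the given chords, F#, G#m, E#dim, C# and A#m are diatonic. But A (A–C#–E) is foreign: the diatonic iii on degree 3 is A#m, whereas A comes from F# minor. It is labeled bIII.

bIII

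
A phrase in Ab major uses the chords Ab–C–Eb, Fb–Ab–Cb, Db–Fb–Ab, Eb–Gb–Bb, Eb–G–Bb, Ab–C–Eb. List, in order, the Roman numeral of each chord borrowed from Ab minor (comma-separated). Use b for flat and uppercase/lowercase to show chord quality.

bVI, iv, v

In Ab major the diatonic chords are Ab, Bbm, Cm, Db, Eb, Fm, Gdim. Ab–C–Eb = Ab and Eb–G–Bb = Eb are both diatonic. Fb–Ab–Cb is not: scale degree 6 in Ab major carries Fm (vi). In Ab minor the chord on that degree is Fb, so here it functions as bVI, borrowed from the parallel minor. But Db–Fb–Ab is foreign: the diatonic IV on degree 4 is Db, whereas Dbm comes from Ab minor. It is labeled iv. Eb–Gb–Bb is not: scale degree 5 in Ab major carries Eb (V). In Ab minor the chord on that degree is Ebm, so here it functions as v, borrowed from the parallel minor.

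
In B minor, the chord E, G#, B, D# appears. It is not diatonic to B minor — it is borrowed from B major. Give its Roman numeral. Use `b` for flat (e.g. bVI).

The root E is the diatonic 4th degree of B minor; the borrowing shows in the chord quality. E–G#–B–D# is a major-seventh chord — the form found in B major, not the diatonic iv (Em). Borrowed into B minor it is written IVmaj7.

IVmaj7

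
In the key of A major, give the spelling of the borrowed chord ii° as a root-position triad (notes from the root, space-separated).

B D F

The root, B, is scale degree 2 — the same note in A major and A minor; only the chord quality changes. In A minor the chord on B is B–D–F.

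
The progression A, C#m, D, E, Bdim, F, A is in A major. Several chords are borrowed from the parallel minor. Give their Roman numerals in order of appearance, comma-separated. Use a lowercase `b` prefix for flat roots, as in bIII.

In A major the diatonic chords are A, Bm, C#m, D, E, F#m, G#dim. Of the given chords, A, C#m, D and E are diatonic. Bdim (B–D–F) doesn't fit — on degree 2 A major would have Bm (ii). Bdim is the degree-2 chord of A minor, so it is the borrowed ii°. But F (F–A–C) is foreign: the diatonic vi on degree 6 is F#m, whereas F comes from A minor. It is labeled bVI.

ii°, bVI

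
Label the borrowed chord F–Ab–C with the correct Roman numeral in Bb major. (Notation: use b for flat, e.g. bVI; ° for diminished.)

The root F is the diatonic 5th degree of Bb major; the borrowing shows in the chord quality. The diatonic chord on degree 5 would be F (V), but F–Ab–C is the minor chord from Bb minor. As a borrowed chord it is labeled v.

v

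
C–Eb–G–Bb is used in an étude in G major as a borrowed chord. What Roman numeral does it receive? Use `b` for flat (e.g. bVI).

iv7

The root C is the diatonic 4th degree of G major; the borrowing shows in the chord quality. C–Eb–G–Bb is a minor-seventh chord — the form found in G minor, not the diatonic IV (C). Borrowed into G major it is written iv7.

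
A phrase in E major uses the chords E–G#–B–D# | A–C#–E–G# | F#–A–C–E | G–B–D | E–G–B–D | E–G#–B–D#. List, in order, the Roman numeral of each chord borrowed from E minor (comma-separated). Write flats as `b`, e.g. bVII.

iiø7, bIII, i7

E major has the diatonic set E, F#m, G#m, A, B, C#m, D#dim. E–G#–B–D# = Emaj7 and A–C#–E–G# = Amaj7 both belong to that set. But F#–A–C–E is foreign: the diatonic ii on degree 2 is F#m, whereas F#m7b5 comes from E minor. It is labeled iiø7. But G–B–D is foreign: the diatonic iii on degree 3 is G#m, whereas G comes from E minor. It is labeled bIII. But E–G–B–D is foreign: the diatonic I on degree 1 is E, whereas Em7 comes from E minor. It is labeled i7.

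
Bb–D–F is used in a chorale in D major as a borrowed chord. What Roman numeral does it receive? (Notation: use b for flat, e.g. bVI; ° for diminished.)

bVI

The root Bb is the lowered 6th scale degree — diatonically D major has B there. Bb–D–F is a major chord — the form found in D minor, not the diatonic vi (Bm). Borrowed into D major it is written bVI.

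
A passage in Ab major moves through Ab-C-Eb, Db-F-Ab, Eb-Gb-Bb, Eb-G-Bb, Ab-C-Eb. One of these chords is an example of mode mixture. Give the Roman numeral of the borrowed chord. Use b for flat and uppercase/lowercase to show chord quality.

v

Ab major has the diatonic set Ab, Bbm, Cm, Db, Eb, Fm, Gdim. Ab–C–Eb = Ab, Db–F–Ab = Db and Eb–G–Bb = Eb are all diatonic. Eb–Gb–Bb is not: scale degree 5 in Ab major carries Eb (V). In Ab minor the chord on that degree is Ebm, so here it functions as v, borrowed from the parallel minor.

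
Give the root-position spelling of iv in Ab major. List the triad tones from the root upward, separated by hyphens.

Db-Fb-Ab

The root, Db, is scale degree 4 — the same note in Ab major and Ab minor; only the chord quality changes. Building the minor chord from the parallel minor on Db: Db–Fb–Ab.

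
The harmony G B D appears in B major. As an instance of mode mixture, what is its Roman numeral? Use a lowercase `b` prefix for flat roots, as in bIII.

bVI

G is the lowered form of scale degree 6 in B major (the diatonic degree 6 is G#). The diatonic chord on degree 6 would be G#m (vi), but G–B–D is the major chord from B minor. As a borrowed chord it is labeled bVI.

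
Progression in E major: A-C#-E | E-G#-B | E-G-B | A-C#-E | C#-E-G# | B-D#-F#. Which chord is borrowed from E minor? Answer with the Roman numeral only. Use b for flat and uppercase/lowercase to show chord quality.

i

In E major the diatonic chords are E, F#m, G#m, A, B, C#m, D#dim. A–C#–E = A, E–G#–B = E, C#–E–G# = C#m and B–D#–F# = B are all diatonic. E–G–B doesn't fit — on degree 1 E major would have E (I). Em is the degree-1 chord of E minor, so it is the borrowed i.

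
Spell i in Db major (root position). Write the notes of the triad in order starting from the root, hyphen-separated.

The root, Db, is scale degree 1 — the same note in Db major and Db minor; only the chord quality changes. In Db minor the chord on Db is Db–Fb–Ab.

Db-Fb-Ab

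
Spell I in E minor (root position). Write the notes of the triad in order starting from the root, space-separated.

The root, E, is scale degree 1 — the same note in E minor and E major; only the chord quality changes. Building the major chord from the parallel major on E: E–G#–B.

E G# B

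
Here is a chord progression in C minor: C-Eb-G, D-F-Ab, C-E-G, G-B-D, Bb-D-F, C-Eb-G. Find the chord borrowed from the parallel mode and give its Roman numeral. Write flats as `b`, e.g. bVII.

C minor has the diatonic set Cm, Ddim, Eb, Fm, G, Ab, Bb (with V from harmonic minor). C–Eb–G = Cm, D–F–Ab = Ddim, G–B–D = G and Bb–D–F = Bb are all diatonic. C–E–G doesn't fit — on degree 1 C minor would have Cm (i). C is the degree-1 chord of C major, so it is the borrowed I.

I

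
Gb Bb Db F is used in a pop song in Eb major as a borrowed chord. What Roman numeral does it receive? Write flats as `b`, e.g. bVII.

In Eb major scale degree 3 is G; Gb is its lowered form, from Eb minor. The diatonic chord on degree 3 would be Gm (iii), but Gb–Bb–Db–F is the major-seventh chord from Eb minor. As a borrowed chord it is labeled bIIImaj7.

bIIImaj7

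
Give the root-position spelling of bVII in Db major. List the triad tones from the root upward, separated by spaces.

Scale degree 7 in Db major is C. bVII uses the lowered form, Cb, taken from Db minor. Stacking thirds in Db minor on Cb gives Cb–Eb–Gb.

Cb Eb Gb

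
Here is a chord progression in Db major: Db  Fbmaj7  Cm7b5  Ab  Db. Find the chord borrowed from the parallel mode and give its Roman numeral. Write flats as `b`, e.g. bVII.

In Db major the diatonic chords are Db, Ebm, Fm, Gb, Ab, Bbm, Cdim. Db, Cm7b5 and Ab all belong to that set. Fbmaj7 (Fb–Ab–Cb–Eb) doesn't fit — on degree 3 Db major would have Fm (iii). Fbmaj7 is the degree-3 chord of Db minor, so it is the borrowed bIIImaj7.

bIIImaj7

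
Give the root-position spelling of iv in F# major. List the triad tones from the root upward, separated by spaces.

B D F#

The root, B, is scale degree 4 — the same note in F# major and F# minor; only the chord quality changes. Building the minor chord from the parallel minor on B: B–D–F#.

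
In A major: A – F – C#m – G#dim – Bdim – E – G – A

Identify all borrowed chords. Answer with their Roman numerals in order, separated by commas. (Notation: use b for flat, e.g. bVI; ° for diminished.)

A major has the diatonic set A, Bm, C#m, D, E, F#m, G#dim. A, C#m, G#dim and E all belong to that set. But F (F–A–C) is foreign: the diatonic vi on degree 6 is F#m, whereas F comes from A minor. It is labeled bVI. Bdim (B–D–F) is not: scale degree 2 in A major carries Bm (ii). In A minor the chord on that degree is Bdim, so here it functions as ii°, borrowed from the parallel minor. G (G–B–D) is not: scale degree 7 in A major carries G#dim (vii°). In A minor the chord on that degree is G, so here it functions as bVII, borrowed from the parallel minor.

bVI, ii°, bVII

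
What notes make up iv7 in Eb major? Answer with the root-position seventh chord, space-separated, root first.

The root, Ab, is scale degree 4 — the same note in Eb major and Eb minor; only the chord quality changes. In Eb minor the chord on Ab is Ab–Cb–Eb–Gb.

Ab Cb Eb Gb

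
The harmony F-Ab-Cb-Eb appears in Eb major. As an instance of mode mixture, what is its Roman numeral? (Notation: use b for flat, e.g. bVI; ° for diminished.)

iiø7

The root F is the diatonic 2nd degree of Eb major; the borrowing shows in the chord quality. F–Ab–Cb–Eb is a half-diminished-seventh chord — the form found in Eb minor, not the diatonic ii (Fm). Borrowed into Eb major it is written iiø7.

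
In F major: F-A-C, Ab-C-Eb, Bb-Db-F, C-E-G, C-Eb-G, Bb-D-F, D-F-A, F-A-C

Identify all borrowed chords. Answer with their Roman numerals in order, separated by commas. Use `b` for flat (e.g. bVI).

The diatonic triads in F major are F, Gm, Am, Bb, C, Dm, Edim. Of the given chords, F–A–C = F, C–E–G = C, Bb–D–F = Bb and D–F–A = Dm are diatonic. But Ab–C–Eb is foreign: the diatonic iii on degree 3 is Am, whereas Ab comes from F minor. It is labeled bIII. But Bb–Db–F is foreign: the diatonic IV on degree 4 is Bb, whereas Bbm comes from F minor. It is labeled iv. C–Eb–G doesn't fit — on degree 5 F major would have C (V). Cm is the degree-5 chord of F minor, so it is the borrowed v.

bIII, iv, v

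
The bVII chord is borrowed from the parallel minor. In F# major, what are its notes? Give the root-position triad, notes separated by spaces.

E G# B

bVII is built on the lowered scale degree 7. In F# major degree 7 is E#; lowered it becomes E. Stacking thirds in F# minor on E gives E–G#–B.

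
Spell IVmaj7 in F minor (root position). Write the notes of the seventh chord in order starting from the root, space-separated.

Bb D F A

The root, Bb, is scale degree 4 — the same note in F minor and F major; only the chord quality changes. Stacking thirds in F major on Bb gives Bb–D–F–A.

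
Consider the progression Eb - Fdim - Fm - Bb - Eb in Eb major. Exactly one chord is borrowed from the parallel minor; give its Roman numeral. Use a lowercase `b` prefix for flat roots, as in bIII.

ii°

The diatonic triads in Eb major are Eb, Fm, Gm, Ab, Bb, Cm, Ddim. Eb, Fm and Bb are all diatonic. Fdim (F–Ab–Cb) is not: scale degree 2 in Eb major carries Fm (ii). In Eb minor the chord on that degree is Fdim, so here it functions as ii°, borrowed from the parallel minor.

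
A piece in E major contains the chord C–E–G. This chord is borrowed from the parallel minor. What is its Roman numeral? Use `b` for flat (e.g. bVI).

The root C is the lowered 6th scale degree — diatonically E major has C# there. The diatonic chord on degree 6 would be C#m (vi), but C–E–G is the major chord from E minor. As a borrowed chord it is labeled bVI.

bVI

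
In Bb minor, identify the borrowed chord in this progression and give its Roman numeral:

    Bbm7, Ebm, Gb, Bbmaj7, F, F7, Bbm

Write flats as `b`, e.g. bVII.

Imaj7

In Bb minor (with V from harmonic minor) the diatonic chords are Bbm, Cdim, Db, Ebm, F, Gb, Ab. Of the given chords, Bbm7, Ebm, Gb, F, F7 and Bbm are diatonic. But Bbmaj7 (Bb–D–F–A) is foreign: the diatonic i on degree 1 is Bbm, whereas Bbmaj7 comes from Bb major. It is labeled Imaj7.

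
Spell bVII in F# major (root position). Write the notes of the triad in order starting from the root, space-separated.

bVII is built on the lowered scale degree 7. In F# major degree 7 is E#; lowered it becomes E. In F# minor the chord on E is E–G#–B.

E G# B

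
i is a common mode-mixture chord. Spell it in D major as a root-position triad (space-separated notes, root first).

D F A

i is built on scale degree 1, which is D in both D major and its parallel. Building the minor chord from the parallel minor on D: D–F–A.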